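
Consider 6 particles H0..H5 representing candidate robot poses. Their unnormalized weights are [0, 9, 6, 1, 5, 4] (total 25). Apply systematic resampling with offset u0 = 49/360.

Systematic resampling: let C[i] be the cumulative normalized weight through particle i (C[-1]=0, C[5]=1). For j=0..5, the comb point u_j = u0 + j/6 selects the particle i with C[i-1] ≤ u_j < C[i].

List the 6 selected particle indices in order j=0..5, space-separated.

C = [0, 9/25, 3/5, 16/25, 21/25, 1]
j=0: u_0=49/360 ∈ [0, 9/25) → index 1
j=1: u_1=109/360 ∈ [0, 9/25) → index 1
j=2: u_2=169/360 ∈ [9/25, 3/5) → index 2
j=3: u_3=229/360 ∈ [3/5, 16/25) → index 3
j=4: u_4=289/360 ∈ [16/25, 21/25) → index 4
j=5: u_5=349/360 ∈ [21/25, 1) → index 5

1 1 2 3 4 5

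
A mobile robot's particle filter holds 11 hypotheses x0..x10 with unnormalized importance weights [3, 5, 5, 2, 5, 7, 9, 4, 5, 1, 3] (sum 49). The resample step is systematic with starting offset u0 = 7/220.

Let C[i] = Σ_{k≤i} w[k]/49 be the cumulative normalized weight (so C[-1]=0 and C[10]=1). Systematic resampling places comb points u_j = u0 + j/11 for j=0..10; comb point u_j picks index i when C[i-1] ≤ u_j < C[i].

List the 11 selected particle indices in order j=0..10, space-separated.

0 1 2 3 4 5 6 6 7 8 10

C = [3/49, 8/49, 13/49, 15/49, 20/49, 27/49, 36/49, 40/49, 45/49, 46/49, 1]
j=0: u_0=7/220 ∈ [0, 3/49) → index 0
j=1: u_1=27/220 ∈ [3/49, 8/49) → index 1
j=2: u_2=47/220 ∈ [8/49, 13/49) → index 2
j=3: u_3=67/220 ∈ [13/49, 15/49) → index 3
j=4: u_4=87/220 ∈ [15/49, 20/49) → index 4
j=5: u_5=107/220 ∈ [20/49, 27/49) → index 5
j=6: u_6=127/220 ∈ [27/49, 36/49) → index 6
j=7: u_7=147/220 ∈ [27/49, 36/49) → index 6
j=8: u_8=167/220 ∈ [36/49, 40/49) → index 7
j=9: u_9=17/20 ∈ [40/49, 45/49) → index 8
j=10: u_10=207/220 ∈ [46/49, 1) → index 10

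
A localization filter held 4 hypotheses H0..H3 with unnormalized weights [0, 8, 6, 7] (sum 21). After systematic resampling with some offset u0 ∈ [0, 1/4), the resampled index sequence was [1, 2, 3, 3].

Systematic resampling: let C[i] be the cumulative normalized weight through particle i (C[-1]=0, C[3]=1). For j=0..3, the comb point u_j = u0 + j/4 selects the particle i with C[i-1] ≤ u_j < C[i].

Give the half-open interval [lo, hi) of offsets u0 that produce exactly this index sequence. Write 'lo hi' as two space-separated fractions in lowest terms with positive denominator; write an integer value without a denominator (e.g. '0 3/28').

C = [0, 8/21, 2/3, 1]
j=0 picked index 1: u0 ∈ [0, 8/21)
j=1 picked index 2: u0 ∈ [11/84, 5/12)
j=2 picked index 3: u0 ∈ [1/6, 1/2)
j=3 picked index 3: u0 ∈ [-1/12, 1/4)
intersection: [1/6, 1/4)

1/6 1/4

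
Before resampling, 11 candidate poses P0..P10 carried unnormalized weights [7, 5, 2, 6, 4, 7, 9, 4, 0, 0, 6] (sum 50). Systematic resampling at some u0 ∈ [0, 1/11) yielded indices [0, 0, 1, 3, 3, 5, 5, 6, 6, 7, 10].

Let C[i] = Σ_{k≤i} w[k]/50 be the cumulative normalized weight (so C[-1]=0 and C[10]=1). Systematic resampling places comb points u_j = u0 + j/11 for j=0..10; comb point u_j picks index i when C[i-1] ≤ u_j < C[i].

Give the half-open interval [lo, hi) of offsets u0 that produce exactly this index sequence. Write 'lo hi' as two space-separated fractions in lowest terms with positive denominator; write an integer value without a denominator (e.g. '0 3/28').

C = [7/50, 6/25, 7/25, 2/5, 12/25, 31/50, 4/5, 22/25, 22/25, 22/25, 1]
j=0 picked index 0: u0 ∈ [0, 7/50)
j=1 picked index 0: u0 ∈ [-1/11, 27/550)
j=2 picked index 1: u0 ∈ [-23/550, 16/275)
j=3 picked index 3: u0 ∈ [2/275, 7/55)
j=4 picked index 3: u0 ∈ [-23/275, 2/55)
j=5 picked index 5: u0 ∈ [7/275, 91/550)
j=6 picked index 5: u0 ∈ [-18/275, 41/550)
j=7 picked index 6: u0 ∈ [-9/550, 9/55)
j=8 picked index 6: u0 ∈ [-59/550, 4/55)
j=9 picked index 7: u0 ∈ [-1/55, 17/275)
j=10 picked index 10: u0 ∈ [-8/275, 1/11)
intersection: [7/275, 2/55)

7/275 2/55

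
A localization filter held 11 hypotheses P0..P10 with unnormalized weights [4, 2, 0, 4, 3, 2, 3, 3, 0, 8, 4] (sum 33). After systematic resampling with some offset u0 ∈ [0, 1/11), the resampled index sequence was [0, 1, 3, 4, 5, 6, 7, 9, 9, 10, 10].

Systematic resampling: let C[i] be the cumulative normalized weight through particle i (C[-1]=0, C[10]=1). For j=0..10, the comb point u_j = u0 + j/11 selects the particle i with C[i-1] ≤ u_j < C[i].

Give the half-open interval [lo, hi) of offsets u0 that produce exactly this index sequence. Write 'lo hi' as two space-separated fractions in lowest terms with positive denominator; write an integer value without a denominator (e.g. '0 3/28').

2/33 1/11

C = [4/33, 2/11, 2/11, 10/33, 13/33, 5/11, 6/11, 7/11, 7/11, 29/33, 1]
j=0 picked index 0: u0 ∈ [0, 4/33)
j=1 picked index 1: u0 ∈ [1/33, 1/11)
j=2 picked index 3: u0 ∈ [0, 4/33)
j=3 picked index 4: u0 ∈ [1/33, 4/33)
j=4 picked index 5: u0 ∈ [1/33, 1/11)
j=5 picked index 6: u0 ∈ [0, 1/11)
j=6 picked index 7: u0 ∈ [0, 1/11)
j=7 picked index 9: u0 ∈ [0, 8/33)
j=8 picked index 9: u0 ∈ [-1/11, 5/33)
j=9 picked index 10: u0 ∈ [2/33, 2/11)
j=10 picked index 10: u0 ∈ [-1/33, 1/11)
intersection: [2/33, 1/11)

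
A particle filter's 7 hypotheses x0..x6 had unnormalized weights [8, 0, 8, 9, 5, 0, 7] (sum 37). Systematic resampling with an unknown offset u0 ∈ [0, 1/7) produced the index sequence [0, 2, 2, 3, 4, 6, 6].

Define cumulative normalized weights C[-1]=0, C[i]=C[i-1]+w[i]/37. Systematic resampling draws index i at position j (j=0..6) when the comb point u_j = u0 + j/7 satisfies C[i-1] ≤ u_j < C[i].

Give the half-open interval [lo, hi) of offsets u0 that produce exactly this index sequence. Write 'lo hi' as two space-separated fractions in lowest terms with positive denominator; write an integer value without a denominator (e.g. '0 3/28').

C = [8/37, 8/37, 16/37, 25/37, 30/37, 30/37, 1]
j=0 picked index 0: u0 ∈ [0, 8/37)
j=1 picked index 2: u0 ∈ [19/259, 75/259)
j=2 picked index 2: u0 ∈ [-18/259, 38/259)
j=3 picked index 3: u0 ∈ [1/259, 64/259)
j=4 picked index 4: u0 ∈ [27/259, 62/259)
j=5 picked index 6: u0 ∈ [25/259, 2/7)
j=6 picked index 6: u0 ∈ [-12/259, 1/7)
intersection: [27/259, 1/7)

27/259 1/7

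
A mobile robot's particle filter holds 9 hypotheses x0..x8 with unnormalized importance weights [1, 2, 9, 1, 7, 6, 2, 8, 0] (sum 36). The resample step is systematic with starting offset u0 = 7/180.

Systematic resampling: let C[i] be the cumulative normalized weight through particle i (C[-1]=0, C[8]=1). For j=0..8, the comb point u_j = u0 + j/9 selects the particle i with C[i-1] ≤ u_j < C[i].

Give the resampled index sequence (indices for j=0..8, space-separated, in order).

C = [1/36, 1/12, 1/3, 13/36, 5/9, 13/18, 7/9, 1, 1]
j=0: u_0=7/180 ∈ [1/36, 1/12) → index 1
j=1: u_1=3/20 ∈ [1/12, 1/3) → index 2
j=2: u_2=47/180 ∈ [1/12, 1/3) → index 2
j=3: u_3=67/180 ∈ [13/36, 5/9) → index 4
j=4: u_4=29/60 ∈ [13/36, 5/9) → index 4
j=5: u_5=107/180 ∈ [5/9, 13/18) → index 5
j=6: u_6=127/180 ∈ [5/9, 13/18) → index 5
j=7: u_7=49/60 ∈ [7/9, 1) → index 7
j=8: u_8=167/180 ∈ [7/9, 1) → index 7

1 2 2 4 4 5 5 7 7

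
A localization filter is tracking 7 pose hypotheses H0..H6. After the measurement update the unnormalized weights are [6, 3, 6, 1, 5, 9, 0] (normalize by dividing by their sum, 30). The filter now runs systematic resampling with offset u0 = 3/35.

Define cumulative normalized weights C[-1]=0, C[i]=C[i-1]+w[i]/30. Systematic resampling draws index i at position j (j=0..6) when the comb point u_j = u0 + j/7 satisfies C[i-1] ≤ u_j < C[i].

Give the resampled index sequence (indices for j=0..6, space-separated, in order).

C = [1/5, 3/10, 1/2, 8/15, 7/10, 1, 1]
j=0: u_0=3/35 ∈ [0, 1/5) → index 0
j=1: u_1=8/35 ∈ [1/5, 3/10) → index 1
j=2: u_2=13/35 ∈ [3/10, 1/2) → index 2
j=3: u_3=18/35 ∈ [1/2, 8/15) → index 3
j=4: u_4=23/35 ∈ [8/15, 7/10) → index 4
j=5: u_5=4/5 ∈ [7/10, 1) → index 5
j=6: u_6=33/35 ∈ [7/10, 1) → index 5

0 1 2 3 4 5 5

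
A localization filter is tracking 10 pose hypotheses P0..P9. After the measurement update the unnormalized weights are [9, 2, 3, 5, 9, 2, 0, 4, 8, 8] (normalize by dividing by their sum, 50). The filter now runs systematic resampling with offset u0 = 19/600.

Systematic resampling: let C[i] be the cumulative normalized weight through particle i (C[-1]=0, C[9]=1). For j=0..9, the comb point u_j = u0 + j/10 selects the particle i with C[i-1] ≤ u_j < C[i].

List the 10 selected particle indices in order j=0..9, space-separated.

0 0 2 3 4 4 7 8 8 9

C = [9/50, 11/50, 7/25, 19/50, 14/25, 3/5, 3/5, 17/25, 21/25, 1]
j=0: u_0=19/600 ∈ [0, 9/50) → index 0
j=1: u_1=79/600 ∈ [0, 9/50) → index 0
j=2: u_2=139/600 ∈ [11/50, 7/25) → index 2
j=3: u_3=199/600 ∈ [7/25, 19/50) → index 3
j=4: u_4=259/600 ∈ [19/50, 14/25) → index 4
j=5: u_5=319/600 ∈ [19/50, 14/25) → index 4
j=6: u_6=379/600 ∈ [3/5, 17/25) → index 7
j=7: u_7=439/600 ∈ [17/25, 21/25) → index 8
j=8: u_8=499/600 ∈ [17/25, 21/25) → index 8
j=9: u_9=559/600 ∈ [21/25, 1) → index 9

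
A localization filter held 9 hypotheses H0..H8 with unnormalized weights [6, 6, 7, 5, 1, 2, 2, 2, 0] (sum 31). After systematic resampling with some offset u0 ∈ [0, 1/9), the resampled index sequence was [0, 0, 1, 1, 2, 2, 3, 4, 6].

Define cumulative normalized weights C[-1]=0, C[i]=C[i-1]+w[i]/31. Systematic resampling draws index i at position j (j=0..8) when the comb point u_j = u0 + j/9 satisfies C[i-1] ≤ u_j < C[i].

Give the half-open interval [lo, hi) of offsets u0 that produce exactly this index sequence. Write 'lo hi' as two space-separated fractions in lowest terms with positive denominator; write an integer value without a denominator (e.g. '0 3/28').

C = [6/31, 12/31, 19/31, 24/31, 25/31, 27/31, 29/31, 1, 1]
j=0 picked index 0: u0 ∈ [0, 6/31)
j=1 picked index 0: u0 ∈ [-1/9, 23/279)
j=2 picked index 1: u0 ∈ [-8/279, 46/279)
j=3 picked index 1: u0 ∈ [-13/93, 5/93)
j=4 picked index 2: u0 ∈ [-16/279, 47/279)
j=5 picked index 2: u0 ∈ [-47/279, 16/279)
j=6 picked index 3: u0 ∈ [-5/93, 10/93)
j=7 picked index 4: u0 ∈ [-1/279, 8/279)
j=8 picked index 6: u0 ∈ [-5/279, 13/279)
intersection: [0, 8/279)

0 8/279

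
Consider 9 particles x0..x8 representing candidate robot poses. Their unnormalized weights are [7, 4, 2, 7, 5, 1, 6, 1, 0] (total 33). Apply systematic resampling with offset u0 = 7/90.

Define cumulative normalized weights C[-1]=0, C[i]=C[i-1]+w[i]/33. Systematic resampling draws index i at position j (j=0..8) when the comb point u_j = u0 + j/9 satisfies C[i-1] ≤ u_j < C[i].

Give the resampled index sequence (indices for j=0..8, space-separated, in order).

C = [7/33, 1/3, 13/33, 20/33, 25/33, 26/33, 32/33, 1, 1]
j=0: u_0=7/90 ∈ [0, 7/33) → index 0
j=1: u_1=17/90 ∈ [0, 7/33) → index 0
j=2: u_2=3/10 ∈ [7/33, 1/3) → index 1
j=3: u_3=37/90 ∈ [13/33, 20/33) → index 3
j=4: u_4=47/90 ∈ [13/33, 20/33) → index 3
j=5: u_5=19/30 ∈ [20/33, 25/33) → index 4
j=6: u_6=67/90 ∈ [20/33, 25/33) → index 4
j=7: u_7=77/90 ∈ [26/33, 32/33) → index 6
j=8: u_8=29/30 ∈ [26/33, 32/33) → index 6

0 0 1 3 3 4 4 6 6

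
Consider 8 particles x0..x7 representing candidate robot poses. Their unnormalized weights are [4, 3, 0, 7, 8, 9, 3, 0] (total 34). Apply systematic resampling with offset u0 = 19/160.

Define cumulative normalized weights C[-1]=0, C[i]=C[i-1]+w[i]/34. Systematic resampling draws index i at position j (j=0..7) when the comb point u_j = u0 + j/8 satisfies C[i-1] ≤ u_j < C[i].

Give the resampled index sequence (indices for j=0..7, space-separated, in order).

C = [2/17, 7/34, 7/34, 7/17, 11/17, 31/34, 1, 1]
j=0: u_0=19/160 ∈ [2/17, 7/34) → index 1
j=1: u_1=39/160 ∈ [7/34, 7/17) → index 3
j=2: u_2=59/160 ∈ [7/34, 7/17) → index 3
j=3: u_3=79/160 ∈ [7/17, 11/17) → index 4
j=4: u_4=99/160 ∈ [7/17, 11/17) → index 4
j=5: u_5=119/160 ∈ [11/17, 31/34) → index 5
j=6: u_6=139/160 ∈ [11/17, 31/34) → index 5
j=7: u_7=159/160 ∈ [31/34, 1) → index 6

1 3 3 4 4 5 5 6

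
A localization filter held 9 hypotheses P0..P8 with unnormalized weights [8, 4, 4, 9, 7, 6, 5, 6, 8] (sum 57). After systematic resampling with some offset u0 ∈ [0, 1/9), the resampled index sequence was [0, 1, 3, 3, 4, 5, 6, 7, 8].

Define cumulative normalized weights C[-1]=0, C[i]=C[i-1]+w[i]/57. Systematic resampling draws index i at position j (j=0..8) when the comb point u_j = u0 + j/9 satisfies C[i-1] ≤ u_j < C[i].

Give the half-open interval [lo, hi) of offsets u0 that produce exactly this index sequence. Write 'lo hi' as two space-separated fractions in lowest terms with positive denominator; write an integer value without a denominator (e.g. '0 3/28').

10/171 14/171

C = [8/57, 4/19, 16/57, 25/57, 32/57, 2/3, 43/57, 49/57, 1]
j=0 picked index 0: u0 ∈ [0, 8/57)
j=1 picked index 1: u0 ∈ [5/171, 17/171)
j=2 picked index 3: u0 ∈ [10/171, 37/171)
j=3 picked index 3: u0 ∈ [-1/19, 2/19)
j=4 picked index 4: u0 ∈ [-1/171, 20/171)
j=5 picked index 5: u0 ∈ [1/171, 1/9)
j=6 picked index 6: u0 ∈ [0, 5/57)
j=7 picked index 7: u0 ∈ [-4/171, 14/171)
j=8 picked index 8: u0 ∈ [-5/171, 1/9)
intersection: [10/171, 14/171)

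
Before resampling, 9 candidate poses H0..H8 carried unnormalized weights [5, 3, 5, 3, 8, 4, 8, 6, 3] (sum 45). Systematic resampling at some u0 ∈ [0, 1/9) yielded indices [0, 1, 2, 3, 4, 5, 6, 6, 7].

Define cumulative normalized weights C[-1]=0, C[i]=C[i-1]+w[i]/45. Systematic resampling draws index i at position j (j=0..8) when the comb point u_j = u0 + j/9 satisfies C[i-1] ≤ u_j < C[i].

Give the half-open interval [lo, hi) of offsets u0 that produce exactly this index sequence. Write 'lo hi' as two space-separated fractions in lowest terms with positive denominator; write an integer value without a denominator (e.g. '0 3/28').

0 1/45

C = [1/9, 8/45, 13/45, 16/45, 8/15, 28/45, 4/5, 14/15, 1]
j=0 picked index 0: u0 ∈ [0, 1/9)
j=1 picked index 1: u0 ∈ [0, 1/15)
j=2 picked index 2: u0 ∈ [-2/45, 1/15)
j=3 picked index 3: u0 ∈ [-2/45, 1/45)
j=4 picked index 4: u0 ∈ [-4/45, 4/45)
j=5 picked index 5: u0 ∈ [-1/45, 1/15)
j=6 picked index 6: u0 ∈ [-2/45, 2/15)
j=7 picked index 6: u0 ∈ [-7/45, 1/45)
j=8 picked index 7: u0 ∈ [-4/45, 2/45)
intersection: [0, 1/45)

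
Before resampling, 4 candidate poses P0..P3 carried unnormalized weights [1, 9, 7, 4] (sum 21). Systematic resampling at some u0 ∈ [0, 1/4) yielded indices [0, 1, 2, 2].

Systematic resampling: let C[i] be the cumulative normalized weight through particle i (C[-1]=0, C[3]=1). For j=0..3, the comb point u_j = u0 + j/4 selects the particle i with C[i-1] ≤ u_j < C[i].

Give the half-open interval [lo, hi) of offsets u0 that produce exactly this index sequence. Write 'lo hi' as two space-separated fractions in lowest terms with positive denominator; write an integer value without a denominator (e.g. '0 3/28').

0 1/21

C = [1/21, 10/21, 17/21, 1]
j=0 picked index 0: u0 ∈ [0, 1/21)
j=1 picked index 1: u0 ∈ [-17/84, 19/84)
j=2 picked index 2: u0 ∈ [-1/42, 13/42)
j=3 picked index 2: u0 ∈ [-23/84, 5/84)
intersection: [0, 1/21)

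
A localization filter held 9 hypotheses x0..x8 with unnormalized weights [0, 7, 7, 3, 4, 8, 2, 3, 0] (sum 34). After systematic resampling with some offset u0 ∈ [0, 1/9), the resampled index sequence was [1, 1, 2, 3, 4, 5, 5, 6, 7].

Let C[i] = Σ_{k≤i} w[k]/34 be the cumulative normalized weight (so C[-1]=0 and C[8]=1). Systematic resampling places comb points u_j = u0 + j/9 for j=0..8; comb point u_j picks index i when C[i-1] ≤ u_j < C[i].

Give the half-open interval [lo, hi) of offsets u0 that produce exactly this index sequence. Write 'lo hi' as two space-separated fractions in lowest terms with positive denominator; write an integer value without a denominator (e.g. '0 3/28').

4/51 29/306

C = [0, 7/34, 7/17, 1/2, 21/34, 29/34, 31/34, 1, 1]
j=0 picked index 1: u0 ∈ [0, 7/34)
j=1 picked index 1: u0 ∈ [-1/9, 29/306)
j=2 picked index 2: u0 ∈ [-5/306, 29/153)
j=3 picked index 3: u0 ∈ [4/51, 1/6)
j=4 picked index 4: u0 ∈ [1/18, 53/306)
j=5 picked index 5: u0 ∈ [19/306, 91/306)
j=6 picked index 5: u0 ∈ [-5/102, 19/102)
j=7 picked index 6: u0 ∈ [23/306, 41/306)
j=8 picked index 7: u0 ∈ [7/306, 1/9)
intersection: [4/51, 29/306)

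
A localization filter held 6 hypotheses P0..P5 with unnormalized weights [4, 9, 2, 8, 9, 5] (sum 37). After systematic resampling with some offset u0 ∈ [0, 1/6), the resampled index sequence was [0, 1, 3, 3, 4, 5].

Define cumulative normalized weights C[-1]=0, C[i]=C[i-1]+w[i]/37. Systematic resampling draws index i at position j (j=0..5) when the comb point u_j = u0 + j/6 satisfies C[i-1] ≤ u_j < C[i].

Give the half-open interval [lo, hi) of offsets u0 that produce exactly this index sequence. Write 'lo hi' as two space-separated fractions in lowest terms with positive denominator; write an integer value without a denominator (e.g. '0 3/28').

8/111 4/37

C = [4/37, 13/37, 15/37, 23/37, 32/37, 1]
j=0 picked index 0: u0 ∈ [0, 4/37)
j=1 picked index 1: u0 ∈ [-13/222, 41/222)
j=2 picked index 3: u0 ∈ [8/111, 32/111)
j=3 picked index 3: u0 ∈ [-7/74, 9/74)
j=4 picked index 4: u0 ∈ [-5/111, 22/111)
j=5 picked index 5: u0 ∈ [7/222, 1/6)
intersection: [8/111, 4/37)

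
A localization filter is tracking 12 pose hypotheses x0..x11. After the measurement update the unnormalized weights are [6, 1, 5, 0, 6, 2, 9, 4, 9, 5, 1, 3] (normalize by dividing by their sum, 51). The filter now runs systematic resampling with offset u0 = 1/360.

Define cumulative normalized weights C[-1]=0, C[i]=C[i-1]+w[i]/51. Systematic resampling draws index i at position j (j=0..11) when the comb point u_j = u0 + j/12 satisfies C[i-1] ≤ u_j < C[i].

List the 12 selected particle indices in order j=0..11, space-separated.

0 0 2 4 4 6 6 7 8 8 9 9

C = [2/17, 7/51, 4/17, 4/17, 6/17, 20/51, 29/51, 11/17, 14/17, 47/51, 16/17, 1]
j=0: u_0=1/360 ∈ [0, 2/17) → index 0
j=1: u_1=31/360 ∈ [0, 2/17) → index 0
j=2: u_2=61/360 ∈ [7/51, 4/17) → index 2
j=3: u_3=91/360 ∈ [4/17, 6/17) → index 4
j=4: u_4=121/360 ∈ [4/17, 6/17) → index 4
j=5: u_5=151/360 ∈ [20/51, 29/51) → index 6
j=6: u_6=181/360 ∈ [20/51, 29/51) → index 6
j=7: u_7=211/360 ∈ [29/51, 11/17) → index 7
j=8: u_8=241/360 ∈ [11/17, 14/17) → index 8
j=9: u_9=271/360 ∈ [11/17, 14/17) → index 8
j=10: u_10=301/360 ∈ [14/17, 47/51) → index 9
j=11: u_11=331/360 ∈ [14/17, 47/51) → index 9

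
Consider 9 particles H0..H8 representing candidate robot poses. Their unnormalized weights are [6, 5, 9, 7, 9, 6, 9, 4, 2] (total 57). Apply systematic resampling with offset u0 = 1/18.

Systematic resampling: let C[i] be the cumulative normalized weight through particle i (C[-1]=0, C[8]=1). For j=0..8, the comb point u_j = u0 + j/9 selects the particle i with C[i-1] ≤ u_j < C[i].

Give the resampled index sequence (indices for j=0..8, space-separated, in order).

0 1 2 3 4 4 5 6 7

C = [2/19, 11/57, 20/57, 9/19, 12/19, 14/19, 17/19, 55/57, 1]
j=0: u_0=1/18 ∈ [0, 2/19) → index 0
j=1: u_1=1/6 ∈ [2/19, 11/57) → index 1
j=2: u_2=5/18 ∈ [11/57, 20/57) → index 2
j=3: u_3=7/18 ∈ [20/57, 9/19) → index 3
j=4: u_4=1/2 ∈ [9/19, 12/19) → index 4
j=5: u_5=11/18 ∈ [9/19, 12/19) → index 4
j=6: u_6=13/18 ∈ [12/19, 14/19) → index 5
j=7: u_7=5/6 ∈ [14/19, 17/19) → index 6
j=8: u_8=17/18 ∈ [17/19, 55/57) → index 7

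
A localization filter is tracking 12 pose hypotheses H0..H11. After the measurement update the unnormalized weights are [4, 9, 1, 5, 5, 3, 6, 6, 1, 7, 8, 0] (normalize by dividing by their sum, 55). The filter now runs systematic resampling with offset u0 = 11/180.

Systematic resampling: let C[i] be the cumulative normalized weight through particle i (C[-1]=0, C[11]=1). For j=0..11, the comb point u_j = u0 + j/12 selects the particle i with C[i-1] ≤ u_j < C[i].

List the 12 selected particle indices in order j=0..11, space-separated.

C = [4/55, 13/55, 14/55, 19/55, 24/55, 27/55, 3/5, 39/55, 8/11, 47/55, 1, 1]
j=0: u_0=11/180 ∈ [0, 4/55) → index 0
j=1: u_1=13/90 ∈ [4/55, 13/55) → index 1
j=2: u_2=41/180 ∈ [4/55, 13/55) → index 1
j=3: u_3=14/45 ∈ [14/55, 19/55) → index 3
j=4: u_4=71/180 ∈ [19/55, 24/55) → index 4
j=5: u_5=43/90 ∈ [24/55, 27/55) → index 5
j=6: u_6=101/180 ∈ [27/55, 3/5) → index 6
j=7: u_7=29/45 ∈ [3/5, 39/55) → index 7
j=8: u_8=131/180 ∈ [8/11, 47/55) → index 9
j=9: u_9=73/90 ∈ [8/11, 47/55) → index 9
j=10: u_10=161/180 ∈ [47/55, 1) → index 10
j=11: u_11=44/45 ∈ [47/55, 1) → index 10

0 1 1 3 4 5 6 7 9 9 10 10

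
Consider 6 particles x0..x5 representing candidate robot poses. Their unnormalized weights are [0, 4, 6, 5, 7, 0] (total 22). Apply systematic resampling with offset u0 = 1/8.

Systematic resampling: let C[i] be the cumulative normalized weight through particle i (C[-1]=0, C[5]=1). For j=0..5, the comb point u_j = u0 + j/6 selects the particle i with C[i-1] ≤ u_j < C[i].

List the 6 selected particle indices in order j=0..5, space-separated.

1 2 3 3 4 4

C = [0, 2/11, 5/11, 15/22, 1, 1]
j=0: u_0=1/8 ∈ [0, 2/11) → index 1
j=1: u_1=7/24 ∈ [2/11, 5/11) → index 2
j=2: u_2=11/24 ∈ [5/11, 15/22) → index 3
j=3: u_3=5/8 ∈ [5/11, 15/22) → index 3
j=4: u_4=19/24 ∈ [15/22, 1) → index 4
j=5: u_5=23/24 ∈ [15/22, 1) → index 4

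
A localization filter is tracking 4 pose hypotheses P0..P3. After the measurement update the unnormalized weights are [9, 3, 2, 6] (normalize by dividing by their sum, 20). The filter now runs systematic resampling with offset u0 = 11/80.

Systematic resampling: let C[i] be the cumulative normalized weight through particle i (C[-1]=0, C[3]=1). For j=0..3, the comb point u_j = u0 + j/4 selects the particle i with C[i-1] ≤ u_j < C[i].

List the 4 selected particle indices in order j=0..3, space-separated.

0 0 2 3

C = [9/20, 3/5, 7/10, 1]
j=0: u_0=11/80 ∈ [0, 9/20) → index 0
j=1: u_1=31/80 ∈ [0, 9/20) → index 0
j=2: u_2=51/80 ∈ [3/5, 7/10) → index 2
j=3: u_3=71/80 ∈ [7/10, 1) → index 3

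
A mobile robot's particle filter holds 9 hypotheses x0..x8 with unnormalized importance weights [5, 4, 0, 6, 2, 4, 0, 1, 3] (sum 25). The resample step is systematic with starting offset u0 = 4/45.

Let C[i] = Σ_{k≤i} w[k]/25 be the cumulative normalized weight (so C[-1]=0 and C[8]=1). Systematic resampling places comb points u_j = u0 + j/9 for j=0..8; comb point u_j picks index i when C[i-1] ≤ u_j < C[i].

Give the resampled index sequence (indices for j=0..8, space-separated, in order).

C = [1/5, 9/25, 9/25, 3/5, 17/25, 21/25, 21/25, 22/25, 1]
j=0: u_0=4/45 ∈ [0, 1/5) → index 0
j=1: u_1=1/5 ∈ [1/5, 9/25) → index 1
j=2: u_2=14/45 ∈ [1/5, 9/25) → index 1
j=3: u_3=19/45 ∈ [9/25, 3/5) → index 3
j=4: u_4=8/15 ∈ [9/25, 3/5) → index 3
j=5: u_5=29/45 ∈ [3/5, 17/25) → index 4
j=6: u_6=34/45 ∈ [17/25, 21/25) → index 5
j=7: u_7=13/15 ∈ [21/25, 22/25) → index 7
j=8: u_8=44/45 ∈ [22/25, 1) → index 8

0 1 1 3 3 4 5 7 8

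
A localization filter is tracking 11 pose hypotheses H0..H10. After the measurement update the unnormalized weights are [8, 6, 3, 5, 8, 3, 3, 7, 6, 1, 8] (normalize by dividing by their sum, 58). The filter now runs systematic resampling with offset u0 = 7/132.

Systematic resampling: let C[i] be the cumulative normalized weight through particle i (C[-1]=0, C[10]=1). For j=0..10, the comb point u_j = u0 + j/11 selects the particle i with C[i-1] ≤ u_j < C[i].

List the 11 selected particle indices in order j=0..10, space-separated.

C = [4/29, 7/29, 17/58, 11/29, 15/29, 33/58, 18/29, 43/58, 49/58, 25/29, 1]
j=0: u_0=7/132 ∈ [0, 4/29) → index 0
j=1: u_1=19/132 ∈ [4/29, 7/29) → index 1
j=2: u_2=31/132 ∈ [4/29, 7/29) → index 1
j=3: u_3=43/132 ∈ [17/58, 11/29) → index 3
j=4: u_4=5/12 ∈ [11/29, 15/29) → index 4
j=5: u_5=67/132 ∈ [11/29, 15/29) → index 4
j=6: u_6=79/132 ∈ [33/58, 18/29) → index 6
j=7: u_7=91/132 ∈ [18/29, 43/58) → index 7
j=8: u_8=103/132 ∈ [43/58, 49/58) → index 8
j=9: u_9=115/132 ∈ [25/29, 1) → index 10
j=10: u_10=127/132 ∈ [25/29, 1) → index 10

0 1 1 3 4 4 6 7 8 10 10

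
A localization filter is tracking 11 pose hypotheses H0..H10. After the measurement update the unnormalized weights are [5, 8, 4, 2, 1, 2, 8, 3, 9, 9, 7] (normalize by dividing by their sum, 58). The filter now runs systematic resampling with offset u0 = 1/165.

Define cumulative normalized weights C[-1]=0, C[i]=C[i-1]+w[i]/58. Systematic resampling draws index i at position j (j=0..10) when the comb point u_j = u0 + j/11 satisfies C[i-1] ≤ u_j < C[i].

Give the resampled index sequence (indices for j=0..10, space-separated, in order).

C = [5/58, 13/58, 17/58, 19/58, 10/29, 11/29, 15/29, 33/58, 21/29, 51/58, 1]
j=0: u_0=1/165 ∈ [0, 5/58) → index 0
j=1: u_1=16/165 ∈ [5/58, 13/58) → index 1
j=2: u_2=31/165 ∈ [5/58, 13/58) → index 1
j=3: u_3=46/165 ∈ [13/58, 17/58) → index 2
j=4: u_4=61/165 ∈ [10/29, 11/29) → index 5
j=5: u_5=76/165 ∈ [11/29, 15/29) → index 6
j=6: u_6=91/165 ∈ [15/29, 33/58) → index 7
j=7: u_7=106/165 ∈ [33/58, 21/29) → index 8
j=8: u_8=11/15 ∈ [21/29, 51/58) → index 9
j=9: u_9=136/165 ∈ [21/29, 51/58) → index 9
j=10: u_10=151/165 ∈ [51/58, 1) → index 10

0 1 1 2 5 6 7 8 9 9 10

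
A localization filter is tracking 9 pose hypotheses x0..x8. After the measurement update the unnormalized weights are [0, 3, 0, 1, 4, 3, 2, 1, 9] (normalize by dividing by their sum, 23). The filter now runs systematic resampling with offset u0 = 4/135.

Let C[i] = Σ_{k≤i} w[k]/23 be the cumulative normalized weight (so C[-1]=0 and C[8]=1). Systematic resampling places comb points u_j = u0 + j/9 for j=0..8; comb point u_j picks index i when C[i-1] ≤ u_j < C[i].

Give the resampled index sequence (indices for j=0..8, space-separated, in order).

C = [0, 3/23, 3/23, 4/23, 8/23, 11/23, 13/23, 14/23, 1]
j=0: u_0=4/135 ∈ [0, 3/23) → index 1
j=1: u_1=19/135 ∈ [3/23, 4/23) → index 3
j=2: u_2=34/135 ∈ [4/23, 8/23) → index 4
j=3: u_3=49/135 ∈ [8/23, 11/23) → index 5
j=4: u_4=64/135 ∈ [8/23, 11/23) → index 5
j=5: u_5=79/135 ∈ [13/23, 14/23) → index 7
j=6: u_6=94/135 ∈ [14/23, 1) → index 8
j=7: u_7=109/135 ∈ [14/23, 1) → index 8
j=8: u_8=124/135 ∈ [14/23, 1) → index 8

1 3 4 5 5 7 8 8 8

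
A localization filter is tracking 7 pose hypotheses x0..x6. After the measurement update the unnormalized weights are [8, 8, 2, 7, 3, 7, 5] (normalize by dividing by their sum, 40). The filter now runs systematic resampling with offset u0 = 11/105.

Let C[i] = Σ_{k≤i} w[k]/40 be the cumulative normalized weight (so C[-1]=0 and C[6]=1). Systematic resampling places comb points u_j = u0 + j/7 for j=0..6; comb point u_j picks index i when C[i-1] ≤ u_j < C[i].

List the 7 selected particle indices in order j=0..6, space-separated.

0 1 1 3 4 5 6

C = [1/5, 2/5, 9/20, 5/8, 7/10, 7/8, 1]
j=0: u_0=11/105 ∈ [0, 1/5) → index 0
j=1: u_1=26/105 ∈ [1/5, 2/5) → index 1
j=2: u_2=41/105 ∈ [1/5, 2/5) → index 1
j=3: u_3=8/15 ∈ [9/20, 5/8) → index 3
j=4: u_4=71/105 ∈ [5/8, 7/10) → index 4
j=5: u_5=86/105 ∈ [7/10, 7/8) → index 5
j=6: u_6=101/105 ∈ [7/8, 1) → index 6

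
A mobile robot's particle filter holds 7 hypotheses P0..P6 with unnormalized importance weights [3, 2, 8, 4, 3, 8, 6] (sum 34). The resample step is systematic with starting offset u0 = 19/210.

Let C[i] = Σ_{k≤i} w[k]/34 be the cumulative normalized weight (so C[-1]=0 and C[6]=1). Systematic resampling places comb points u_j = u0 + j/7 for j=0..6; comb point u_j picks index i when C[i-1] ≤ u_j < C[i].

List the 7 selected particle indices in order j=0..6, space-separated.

C = [3/34, 5/34, 13/34, 1/2, 10/17, 14/17, 1]
j=0: u_0=19/210 ∈ [3/34, 5/34) → index 1
j=1: u_1=7/30 ∈ [5/34, 13/34) → index 2
j=2: u_2=79/210 ∈ [5/34, 13/34) → index 2
j=3: u_3=109/210 ∈ [1/2, 10/17) → index 4
j=4: u_4=139/210 ∈ [10/17, 14/17) → index 5
j=5: u_5=169/210 ∈ [10/17, 14/17) → index 5
j=6: u_6=199/210 ∈ [14/17, 1) → index 6

1 2 2 4 5 5 6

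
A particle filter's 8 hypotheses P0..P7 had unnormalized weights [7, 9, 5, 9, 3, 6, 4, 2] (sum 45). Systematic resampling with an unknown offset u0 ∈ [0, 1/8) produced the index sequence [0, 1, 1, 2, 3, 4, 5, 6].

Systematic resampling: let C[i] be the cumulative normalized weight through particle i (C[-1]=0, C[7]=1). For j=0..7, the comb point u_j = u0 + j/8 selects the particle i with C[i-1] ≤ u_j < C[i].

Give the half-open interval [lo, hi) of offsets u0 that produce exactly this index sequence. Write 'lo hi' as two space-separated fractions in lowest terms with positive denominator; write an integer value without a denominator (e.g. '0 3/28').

C = [7/45, 16/45, 7/15, 2/3, 11/15, 13/15, 43/45, 1]
j=0 picked index 0: u0 ∈ [0, 7/45)
j=1 picked index 1: u0 ∈ [11/360, 83/360)
j=2 picked index 1: u0 ∈ [-17/180, 19/180)
j=3 picked index 2: u0 ∈ [-7/360, 11/120)
j=4 picked index 3: u0 ∈ [-1/30, 1/6)
j=5 picked index 4: u0 ∈ [1/24, 13/120)
j=6 picked index 5: u0 ∈ [-1/60, 7/60)
j=7 picked index 6: u0 ∈ [-1/120, 29/360)
intersection: [1/24, 29/360)

1/24 29/360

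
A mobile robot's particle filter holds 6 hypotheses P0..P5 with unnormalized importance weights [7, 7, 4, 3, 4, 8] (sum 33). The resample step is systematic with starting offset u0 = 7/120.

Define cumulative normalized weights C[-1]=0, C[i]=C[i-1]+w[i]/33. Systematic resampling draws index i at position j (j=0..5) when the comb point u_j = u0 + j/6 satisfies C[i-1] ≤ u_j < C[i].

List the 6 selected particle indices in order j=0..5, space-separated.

0 1 1 3 4 5

C = [7/33, 14/33, 6/11, 7/11, 25/33, 1]
j=0: u_0=7/120 ∈ [0, 7/33) → index 0
j=1: u_1=9/40 ∈ [7/33, 14/33) → index 1
j=2: u_2=47/120 ∈ [7/33, 14/33) → index 1
j=3: u_3=67/120 ∈ [6/11, 7/11) → index 3
j=4: u_4=29/40 ∈ [7/11, 25/33) → index 4
j=5: u_5=107/120 ∈ [25/33, 1) → index 5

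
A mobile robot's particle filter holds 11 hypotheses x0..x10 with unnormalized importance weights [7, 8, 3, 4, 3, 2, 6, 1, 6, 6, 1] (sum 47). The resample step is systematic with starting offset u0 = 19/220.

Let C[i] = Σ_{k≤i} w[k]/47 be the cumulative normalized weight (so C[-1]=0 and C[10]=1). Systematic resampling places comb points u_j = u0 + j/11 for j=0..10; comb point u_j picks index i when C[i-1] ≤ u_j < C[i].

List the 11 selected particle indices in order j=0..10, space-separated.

C = [7/47, 15/47, 18/47, 22/47, 25/47, 27/47, 33/47, 34/47, 40/47, 46/47, 1]
j=0: u_0=19/220 ∈ [0, 7/47) → index 0
j=1: u_1=39/220 ∈ [7/47, 15/47) → index 1
j=2: u_2=59/220 ∈ [7/47, 15/47) → index 1
j=3: u_3=79/220 ∈ [15/47, 18/47) → index 2
j=4: u_4=9/20 ∈ [18/47, 22/47) → index 3
j=5: u_5=119/220 ∈ [25/47, 27/47) → index 5
j=6: u_6=139/220 ∈ [27/47, 33/47) → index 6
j=7: u_7=159/220 ∈ [33/47, 34/47) → index 7
j=8: u_8=179/220 ∈ [34/47, 40/47) → index 8
j=9: u_9=199/220 ∈ [40/47, 46/47) → index 9
j=10: u_10=219/220 ∈ [46/47, 1) → index 10

0 1 1 2 3 5 6 7 8 9 10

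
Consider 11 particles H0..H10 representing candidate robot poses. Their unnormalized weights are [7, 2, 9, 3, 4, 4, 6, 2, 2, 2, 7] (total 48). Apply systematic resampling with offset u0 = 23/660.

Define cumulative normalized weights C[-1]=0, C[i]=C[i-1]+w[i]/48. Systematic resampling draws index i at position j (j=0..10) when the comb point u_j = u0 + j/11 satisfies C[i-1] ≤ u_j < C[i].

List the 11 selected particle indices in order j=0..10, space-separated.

0 0 2 2 3 4 5 6 7 9 10

C = [7/48, 3/16, 3/8, 7/16, 25/48, 29/48, 35/48, 37/48, 13/16, 41/48, 1]
j=0: u_0=23/660 ∈ [0, 7/48) → index 0
j=1: u_1=83/660 ∈ [0, 7/48) → index 0
j=2: u_2=13/60 ∈ [3/16, 3/8) → index 2
j=3: u_3=203/660 ∈ [3/16, 3/8) → index 2
j=4: u_4=263/660 ∈ [3/8, 7/16) → index 3
j=5: u_5=323/660 ∈ [7/16, 25/48) → index 4
j=6: u_6=383/660 ∈ [25/48, 29/48) → index 5
j=7: u_7=443/660 ∈ [29/48, 35/48) → index 6
j=8: u_8=503/660 ∈ [35/48, 37/48) → index 7
j=9: u_9=563/660 ∈ [13/16, 41/48) → index 9
j=10: u_10=623/660 ∈ [41/48, 1) → index 10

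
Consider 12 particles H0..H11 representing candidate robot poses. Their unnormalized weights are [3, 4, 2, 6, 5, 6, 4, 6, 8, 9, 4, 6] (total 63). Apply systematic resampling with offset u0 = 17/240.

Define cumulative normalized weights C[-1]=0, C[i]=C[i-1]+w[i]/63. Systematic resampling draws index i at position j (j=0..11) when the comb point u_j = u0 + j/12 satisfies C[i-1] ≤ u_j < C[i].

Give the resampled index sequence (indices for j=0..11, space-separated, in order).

1 3 3 5 5 7 7 8 9 9 10 11

C = [1/21, 1/9, 1/7, 5/21, 20/63, 26/63, 10/21, 4/7, 44/63, 53/63, 19/21, 1]
j=0: u_0=17/240 ∈ [1/21, 1/9) → index 1
j=1: u_1=37/240 ∈ [1/7, 5/21) → index 3
j=2: u_2=19/80 ∈ [1/7, 5/21) → index 3
j=3: u_3=77/240 ∈ [20/63, 26/63) → index 5
j=4: u_4=97/240 ∈ [20/63, 26/63) → index 5
j=5: u_5=39/80 ∈ [10/21, 4/7) → index 7
j=6: u_6=137/240 ∈ [10/21, 4/7) → index 7
j=7: u_7=157/240 ∈ [4/7, 44/63) → index 8
j=8: u_8=59/80 ∈ [44/63, 53/63) → index 9
j=9: u_9=197/240 ∈ [44/63, 53/63) → index 9
j=10: u_10=217/240 ∈ [53/63, 19/21) → index 10
j=11: u_11=79/80 ∈ [19/21, 1) → index 11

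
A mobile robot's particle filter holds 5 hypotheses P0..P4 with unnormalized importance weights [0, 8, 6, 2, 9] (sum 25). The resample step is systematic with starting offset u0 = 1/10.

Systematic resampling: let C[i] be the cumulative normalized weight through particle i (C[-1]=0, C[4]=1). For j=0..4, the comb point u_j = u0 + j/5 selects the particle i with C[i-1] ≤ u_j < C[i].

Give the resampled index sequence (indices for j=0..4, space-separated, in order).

1 1 2 4 4

C = [0, 8/25, 14/25, 16/25, 1]
j=0: u_0=1/10 ∈ [0, 8/25) → index 1
j=1: u_1=3/10 ∈ [0, 8/25) → index 1
j=2: u_2=1/2 ∈ [8/25, 14/25) → index 2
j=3: u_3=7/10 ∈ [16/25, 1) → index 4
j=4: u_4=9/10 ∈ [16/25, 1) → index 4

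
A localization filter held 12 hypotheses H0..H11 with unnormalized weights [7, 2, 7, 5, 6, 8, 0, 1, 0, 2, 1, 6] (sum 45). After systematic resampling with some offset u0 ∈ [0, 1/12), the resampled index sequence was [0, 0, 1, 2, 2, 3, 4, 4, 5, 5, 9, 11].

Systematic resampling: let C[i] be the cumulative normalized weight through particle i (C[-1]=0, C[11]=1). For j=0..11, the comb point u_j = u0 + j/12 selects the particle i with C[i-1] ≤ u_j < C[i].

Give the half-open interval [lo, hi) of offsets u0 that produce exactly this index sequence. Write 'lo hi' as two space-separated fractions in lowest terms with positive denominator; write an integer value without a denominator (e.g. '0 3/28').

C = [7/45, 1/5, 16/45, 7/15, 3/5, 7/9, 7/9, 4/5, 4/5, 38/45, 13/15, 1]
j=0 picked index 0: u0 ∈ [0, 7/45)
j=1 picked index 0: u0 ∈ [-1/12, 13/180)
j=2 picked index 1: u0 ∈ [-1/90, 1/30)
j=3 picked index 2: u0 ∈ [-1/20, 19/180)
j=4 picked index 2: u0 ∈ [-2/15, 1/45)
j=5 picked index 3: u0 ∈ [-11/180, 1/20)
j=6 picked index 4: u0 ∈ [-1/30, 1/10)
j=7 picked index 4: u0 ∈ [-7/60, 1/60)
j=8 picked index 5: u0 ∈ [-1/15, 1/9)
j=9 picked index 5: u0 ∈ [-3/20, 1/36)
j=10 picked index 9: u0 ∈ [-1/30, 1/90)
j=11 picked index 11: u0 ∈ [-1/20, 1/12)
intersection: [0, 1/90)

0 1/90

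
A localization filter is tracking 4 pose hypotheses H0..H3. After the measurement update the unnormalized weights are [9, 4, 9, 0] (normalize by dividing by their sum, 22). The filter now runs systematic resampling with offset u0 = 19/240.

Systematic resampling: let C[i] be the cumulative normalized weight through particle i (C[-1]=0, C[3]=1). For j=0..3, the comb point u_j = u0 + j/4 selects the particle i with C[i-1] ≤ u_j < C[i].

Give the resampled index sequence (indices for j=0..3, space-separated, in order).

0 0 1 2

C = [9/22, 13/22, 1, 1]
j=0: u_0=19/240 ∈ [0, 9/22) → index 0
j=1: u_1=79/240 ∈ [0, 9/22) → index 0
j=2: u_2=139/240 ∈ [9/22, 13/22) → index 1
j=3: u_3=199/240 ∈ [13/22, 1) → index 2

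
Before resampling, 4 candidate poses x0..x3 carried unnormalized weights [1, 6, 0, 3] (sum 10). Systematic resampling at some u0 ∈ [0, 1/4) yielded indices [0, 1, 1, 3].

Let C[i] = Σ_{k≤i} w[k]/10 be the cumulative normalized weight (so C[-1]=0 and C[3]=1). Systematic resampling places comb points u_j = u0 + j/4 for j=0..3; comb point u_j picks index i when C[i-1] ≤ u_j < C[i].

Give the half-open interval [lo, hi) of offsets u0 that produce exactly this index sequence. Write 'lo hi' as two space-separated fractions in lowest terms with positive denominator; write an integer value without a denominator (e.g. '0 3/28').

0 1/10

C = [1/10, 7/10, 7/10, 1]
j=0 picked index 0: u0 ∈ [0, 1/10)
j=1 picked index 1: u0 ∈ [-3/20, 9/20)
j=2 picked index 1: u0 ∈ [-2/5, 1/5)
j=3 picked index 3: u0 ∈ [-1/20, 1/4)
intersection: [0, 1/10)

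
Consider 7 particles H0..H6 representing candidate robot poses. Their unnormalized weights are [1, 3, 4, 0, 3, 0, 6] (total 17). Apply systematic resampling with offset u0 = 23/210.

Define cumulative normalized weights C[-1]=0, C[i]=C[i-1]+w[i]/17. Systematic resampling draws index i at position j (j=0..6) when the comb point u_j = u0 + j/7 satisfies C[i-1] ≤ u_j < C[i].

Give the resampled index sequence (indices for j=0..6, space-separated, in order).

C = [1/17, 4/17, 8/17, 8/17, 11/17, 11/17, 1]
j=0: u_0=23/210 ∈ [1/17, 4/17) → index 1
j=1: u_1=53/210 ∈ [4/17, 8/17) → index 2
j=2: u_2=83/210 ∈ [4/17, 8/17) → index 2
j=3: u_3=113/210 ∈ [8/17, 11/17) → index 4
j=4: u_4=143/210 ∈ [11/17, 1) → index 6
j=5: u_5=173/210 ∈ [11/17, 1) → index 6
j=6: u_6=29/30 ∈ [11/17, 1) → index 6

1 2 2 4 6 6 6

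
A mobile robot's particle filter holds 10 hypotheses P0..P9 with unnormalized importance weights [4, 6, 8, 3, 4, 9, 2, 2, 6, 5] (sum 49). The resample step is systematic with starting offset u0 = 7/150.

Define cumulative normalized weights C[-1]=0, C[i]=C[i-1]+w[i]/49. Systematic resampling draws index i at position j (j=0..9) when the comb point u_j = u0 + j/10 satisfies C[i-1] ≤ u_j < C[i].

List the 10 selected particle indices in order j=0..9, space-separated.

0 1 2 2 4 5 5 7 8 9

C = [4/49, 10/49, 18/49, 3/7, 25/49, 34/49, 36/49, 38/49, 44/49, 1]
j=0: u_0=7/150 ∈ [0, 4/49) → index 0
j=1: u_1=11/75 ∈ [4/49, 10/49) → index 1
j=2: u_2=37/150 ∈ [10/49, 18/49) → index 2
j=3: u_3=26/75 ∈ [10/49, 18/49) → index 2
j=4: u_4=67/150 ∈ [3/7, 25/49) → index 4
j=5: u_5=41/75 ∈ [25/49, 34/49) → index 5
j=6: u_6=97/150 ∈ [25/49, 34/49) → index 5
j=7: u_7=56/75 ∈ [36/49, 38/49) → index 7
j=8: u_8=127/150 ∈ [38/49, 44/49) → index 8
j=9: u_9=71/75 ∈ [44/49, 1) → index 9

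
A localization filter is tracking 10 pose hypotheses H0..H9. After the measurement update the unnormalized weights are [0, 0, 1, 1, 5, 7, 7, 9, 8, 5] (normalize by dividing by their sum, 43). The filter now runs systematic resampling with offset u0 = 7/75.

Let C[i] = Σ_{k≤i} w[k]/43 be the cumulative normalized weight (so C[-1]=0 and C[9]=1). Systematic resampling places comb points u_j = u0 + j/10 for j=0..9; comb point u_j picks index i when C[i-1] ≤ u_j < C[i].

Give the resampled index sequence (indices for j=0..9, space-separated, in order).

4 5 5 6 7 7 7 8 9 9

C = [0, 0, 1/43, 2/43, 7/43, 14/43, 21/43, 30/43, 38/43, 1]
j=0: u_0=7/75 ∈ [2/43, 7/43) → index 4
j=1: u_1=29/150 ∈ [7/43, 14/43) → index 5
j=2: u_2=22/75 ∈ [7/43, 14/43) → index 5
j=3: u_3=59/150 ∈ [14/43, 21/43) → index 6
j=4: u_4=37/75 ∈ [21/43, 30/43) → index 7
j=5: u_5=89/150 ∈ [21/43, 30/43) → index 7
j=6: u_6=52/75 ∈ [21/43, 30/43) → index 7
j=7: u_7=119/150 ∈ [30/43, 38/43) → index 8
j=8: u_8=67/75 ∈ [38/43, 1) → index 9
j=9: u_9=149/150 ∈ [38/43, 1) → index 9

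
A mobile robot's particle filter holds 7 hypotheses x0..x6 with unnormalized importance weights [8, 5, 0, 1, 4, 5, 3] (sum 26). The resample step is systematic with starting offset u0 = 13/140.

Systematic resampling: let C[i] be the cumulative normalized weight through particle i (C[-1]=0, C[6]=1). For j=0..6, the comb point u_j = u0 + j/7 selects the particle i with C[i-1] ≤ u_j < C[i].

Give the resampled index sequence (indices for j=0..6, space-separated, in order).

0 0 1 3 4 5 6

C = [4/13, 1/2, 1/2, 7/13, 9/13, 23/26, 1]
j=0: u_0=13/140 ∈ [0, 4/13) → index 0
j=1: u_1=33/140 ∈ [0, 4/13) → index 0
j=2: u_2=53/140 ∈ [4/13, 1/2) → index 1
j=3: u_3=73/140 ∈ [1/2, 7/13) → index 3
j=4: u_4=93/140 ∈ [7/13, 9/13) → index 4
j=5: u_5=113/140 ∈ [9/13, 23/26) → index 5
j=6: u_6=19/20 ∈ [23/26, 1) → index 6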